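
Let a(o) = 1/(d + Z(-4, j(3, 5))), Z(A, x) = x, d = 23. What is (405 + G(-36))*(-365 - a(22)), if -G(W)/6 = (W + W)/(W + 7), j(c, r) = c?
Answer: -107371683/754 ≈ -1.4240e+5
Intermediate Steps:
a(o) = 1/26 (a(o) = 1/(23 + 3) = 1/26)
G(W) = -12*W/(7 + W) (G(W) = -6*(W + W)/(W + 7) = -6*2*W/(7 + W) = -12*W/(7 + W))
(405 + G(-36))*(-365 - a(22)) = (405 - 12*(-36)/(7 - 36))*(-365 - 1*1/26) = (405 - 12*(-36)/(-29))*(-365 - 1/26) = (405 - 12*(-36)*(-1/29))*(-9491/26) = (405 - 432/29)*(-9491/26) = (11313/29)*(-9491/26) = -107371683/754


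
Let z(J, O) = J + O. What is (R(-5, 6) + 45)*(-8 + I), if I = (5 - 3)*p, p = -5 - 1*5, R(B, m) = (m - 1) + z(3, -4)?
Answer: -1372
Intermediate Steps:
R(B, m) = -2 + m (R(B, m) = (m - 1) + (3 - 4) = (-1 + m) - 1 = -2 + m)
p = -10 (p = -5 - 5 = -10)
I = -20 (I = (5 - 3)*(-10) = 2*(-10) = -20)
(R(-5, 6) + 45)*(-8 + I) = ((-2 + 6) + 45)*(-8 - 20) = (4 + 45)*(-28) = 49*(-28) = -1372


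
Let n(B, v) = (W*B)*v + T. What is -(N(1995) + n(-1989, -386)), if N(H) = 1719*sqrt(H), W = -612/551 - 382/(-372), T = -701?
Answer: 1111269550/17081 - 1719*sqrt(1995) ≈ -11721.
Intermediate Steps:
W = -8591/102486 (W = -612*1/551 - 382*(-1/372) = -612/551 + 191/186 = -8591/102486 ≈ -0.083826)
n(B, v) = -701 - 8591*B*v/102486 (n(B, v) = (-8591*B/102486)*v - 701 = -8591*B*v/102486 - 701 = -701 - 8591*B*v/102486)
-(N(1995) + n(-1989, -386)) = -(1719*sqrt(1995) + (-701 - 8591/102486*(-1989)*(-386))) = -(1719*sqrt(1995) + (-701 - 1099295769/17081)) = -(1719*sqrt(1995) - 1111269550/17081) = -(-1111269550/17081 + 1719*sqrt(1995)) = 1111269550/17081 - 1719*sqrt(1995)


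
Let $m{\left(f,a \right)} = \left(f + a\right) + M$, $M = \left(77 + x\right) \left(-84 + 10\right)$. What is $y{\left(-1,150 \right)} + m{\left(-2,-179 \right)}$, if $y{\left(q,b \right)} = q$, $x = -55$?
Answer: $-1810$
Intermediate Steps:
$M = -1628$ ($M = \left(77 - 55\right) \left(-84 + 10\right) = 22 \left(-74\right) = -1628$)
$m{\left(f,a \right)} = -1628 + a + f$ ($m{\left(f,a \right)} = \left(f + a\right) - 1628 = \left(a + f\right) - 1628 = -1628 + a + f$)
$y{\left(-1,150 \right)} + m{\left(-2,-179 \right)} = -1 - 1809 = -1810$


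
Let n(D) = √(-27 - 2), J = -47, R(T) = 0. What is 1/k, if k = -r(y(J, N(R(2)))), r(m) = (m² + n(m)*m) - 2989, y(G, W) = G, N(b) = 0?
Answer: 780/672461 - 47*I*√29/672461 ≈ 0.0011599 - 0.00037638*I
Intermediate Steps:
n(D) = I*√29 (n(D) = √(-29) = I*√29)
r(m) = -2989 + m² + I*m*√29 (r(m) = (m² + (I*√29)*m) - 2989 = (m² + I*m*√29) - 2989 = -2989 + m² + I*m*√29)
k = 780 + 47*I*√29 (k = -(-2989 + (-47)² + I*(-47)*√29) = -(-2989 + 2209 - 47*I*√29) = -(-780 - 47*I*√29) = 780 + 47*I*√29 ≈ 780.0 + 253.1*I)
1/k = 1/(780 + 47*I*√29)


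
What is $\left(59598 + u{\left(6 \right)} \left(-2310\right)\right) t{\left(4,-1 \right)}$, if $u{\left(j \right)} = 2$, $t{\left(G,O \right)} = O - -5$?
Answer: $219912$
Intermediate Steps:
$t{\left(G,O \right)} = 5 + O$ ($t{\left(G,O \right)} = O + 5 = 5 + O$)
$\left(59598 + u{\left(6 \right)} \left(-2310\right)\right) t{\left(4,-1 \right)} = \left(59598 + 2 \left(-2310\right)\right) \left(5 - 1\right) = \left(59598 - 4620\right) 4 = 54978 \cdot 4 = 219912$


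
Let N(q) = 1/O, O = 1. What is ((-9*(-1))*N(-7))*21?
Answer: 189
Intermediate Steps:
N(q) = 1 (N(q) = 1/1 = 1)
((-9*(-1))*N(-7))*21 = (-9*(-1)*1)*21 = (9*1)*21 = 9*21 = 189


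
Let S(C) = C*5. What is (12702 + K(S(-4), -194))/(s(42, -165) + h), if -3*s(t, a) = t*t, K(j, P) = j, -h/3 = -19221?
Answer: 12682/57075 ≈ 0.22220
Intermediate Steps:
h = 57663 (h = -3*(-19221) = 57663)
S(C) = 5*C
s(t, a) = -t**2/3 (s(t, a) = -t*t/3 = -t**2/3)
(12702 + K(S(-4), -194))/(s(42, -165) + h) = (12702 + 5*(-4))/(-1/3*42**2 + 57663) = (12702 - 20)/(-1/3*1764 + 57663) = 12682/(-588 + 57663) = 12682/57075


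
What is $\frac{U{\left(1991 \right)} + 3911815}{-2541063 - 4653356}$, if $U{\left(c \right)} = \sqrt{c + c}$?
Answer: $- \frac{3911815}{7194419} - \frac{\sqrt{3982}}{7194419} \approx -0.54374$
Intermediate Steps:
$U{\left(c \right)} = \sqrt{2} \sqrt{c}$ ($U{\left(c \right)} = \sqrt{2 c} = \sqrt{2} \sqrt{c}$)
$\frac{U{\left(1991 \right)} + 3911815}{-2541063 - 4653356} = \frac{\sqrt{2} \sqrt{1991} + 3911815}{-2541063 - 4653356} = \frac{\sqrt{3982} + 3911815}{-7194419} = \left(3911815 + \sqrt{3982}\right) \left(- \frac{1}{7194419}\right) = - \frac{3911815}{7194419} - \frac{\sqrt{3982}}{7194419}$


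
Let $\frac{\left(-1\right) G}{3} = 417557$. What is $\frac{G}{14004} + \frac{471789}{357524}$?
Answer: $- \frac{18385542227}{208615254} \approx -88.131$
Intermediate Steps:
$G = -1252671$ ($G = \left(-3\right) 417557 = -1252671$)
$\frac{G}{14004} + \frac{471789}{357524} = - \frac{1252671}{14004} + \frac{471789}{357524} = \left(-1252671\right) \frac{1}{14004} + 471789 \cdot \frac{1}{357524} = - \frac{417557}{4668} + \frac{471789}{357524} = - \frac{18385542227}{208615254}$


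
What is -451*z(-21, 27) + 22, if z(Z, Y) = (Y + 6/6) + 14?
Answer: -18920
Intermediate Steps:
z(Z, Y) = 15 + Y (z(Z, Y) = (Y + 6*(1/6)) + 14 = (Y + 1) + 14 = (1 + Y) + 14 = 15 + Y)
-451*z(-21, 27) + 22 = -451*(15 + 27) + 22 = -451*42 + 22 = -18942 + 22 = -18920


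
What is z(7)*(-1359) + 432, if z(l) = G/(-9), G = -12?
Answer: -1380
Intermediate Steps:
z(l) = 4/3 (z(l) = -12/(-9) = -12*(-1/9) = 4/3)
z(7)*(-1359) + 432 = (4/3)*(-1359) + 432 = -1812 + 432 = -1380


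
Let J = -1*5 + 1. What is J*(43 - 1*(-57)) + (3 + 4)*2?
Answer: -386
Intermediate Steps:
J = -4 (J = -5 + 1 = -4)
J*(43 - 1*(-57)) + (3 + 4)*2 = -4*(43 - 1*(-57)) + (3 + 4)*2 = -4*(43 + 57) + 7*2 = -4*100 + 14 = -400 + 14 = -386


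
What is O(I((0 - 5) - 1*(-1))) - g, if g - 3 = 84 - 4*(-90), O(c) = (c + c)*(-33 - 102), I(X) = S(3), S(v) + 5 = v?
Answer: 93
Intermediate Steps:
S(v) = -5 + v
I(X) = -2 (I(X) = -5 + 3 = -2)
O(c) = -270*c (O(c) = (2*c)*(-135) = -270*c)
g = 447 (g = 3 + (84 - 4*(-90)) = 3 + (84 + 360) = 3 + 444 = 447)
O(I((0 - 5) - 1*(-1))) - g = -270*(-2) - 1*447 = 540 - 447 = 93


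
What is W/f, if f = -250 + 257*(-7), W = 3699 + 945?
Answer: -1548/683 ≈ -2.2665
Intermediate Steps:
W = 4644
f = -2049 (f = -250 - 1799 = -2049)
W/f = 4644/(-2049) = 4644*(-1/2049) = -1548/683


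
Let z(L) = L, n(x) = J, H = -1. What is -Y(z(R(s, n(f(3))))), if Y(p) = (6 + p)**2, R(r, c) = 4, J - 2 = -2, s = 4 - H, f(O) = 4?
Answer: -100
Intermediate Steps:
s = 5 (s = 4 - 1*(-1) = 4 + 1 = 5)
J = 0 (J = 2 - 2 = 0)
n(x) = 0
-Y(z(R(s, n(f(3))))) = -(6 + 4)**2 = -1*10**2 = -1*100 = -100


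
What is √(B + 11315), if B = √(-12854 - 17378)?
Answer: √(11315 + 2*I*√7558) ≈ 106.38 + 0.8173*I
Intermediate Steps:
B = 2*I*√7558 (B = √(-30232) = 2*I*√7558 ≈ 173.87*I)
√(B + 11315) = √(2*I*√7558 + 11315) = √(11315 + 2*I*√7558)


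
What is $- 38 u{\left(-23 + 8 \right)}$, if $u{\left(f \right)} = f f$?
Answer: $-8550$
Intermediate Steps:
$u{\left(f \right)} = f^{2}$
$- 38 u{\left(-23 + 8 \right)} = - 38 \left(-23 + 8\right)^{2} = - 38 \left(-15\right)^{2} = \left(-38\right) 225 = -8550$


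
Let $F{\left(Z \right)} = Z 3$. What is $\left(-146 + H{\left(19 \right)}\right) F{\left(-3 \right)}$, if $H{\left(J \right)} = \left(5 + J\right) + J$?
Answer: $927$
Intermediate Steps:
$H{\left(J \right)} = 5 + 2 J$
$F{\left(Z \right)} = 3 Z$
$\left(-146 + H{\left(19 \right)}\right) F{\left(-3 \right)} = \left(-146 + \left(5 + 2 \cdot 19\right)\right) 3 \left(-3\right) = \left(-146 + \left(5 + 38\right)\right) \left(-9\right) = \left(-146 + 43\right) \left(-9\right) = \left(-103\right) \left(-9\right) = 927$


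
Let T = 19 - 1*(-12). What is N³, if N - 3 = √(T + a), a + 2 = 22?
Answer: (3 + √51)³ ≈ 1043.0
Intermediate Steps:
T = 31 (T = 19 + 12 = 31)
a = 20 (a = -2 + 22 = 20)
N = 3 + √51 (N = 3 + √(31 + 20) = 3 + √51 ≈ 10.141)
N³ = (3 + √51)³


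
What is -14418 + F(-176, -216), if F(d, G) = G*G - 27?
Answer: 32211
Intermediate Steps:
F(d, G) = -27 + G**2 (F(d, G) = G**2 - 27 = -27 + G**2)
-14418 + F(-176, -216) = -14418 + (-27 + (-216)**2) = -14418 + (-27 + 46656) = -14418 + 46629 = 32211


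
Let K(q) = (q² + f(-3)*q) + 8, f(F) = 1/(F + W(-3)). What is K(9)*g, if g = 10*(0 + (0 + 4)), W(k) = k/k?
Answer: 3380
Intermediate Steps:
W(k) = 1
f(F) = 1/(1 + F) (f(F) = 1/(F + 1) = 1/(1 + F))
K(q) = 8 + q² - q/2 (K(q) = (q² + q/(1 - 3)) + 8 = (q² + q/(-2)) + 8 = (q² - q/2) + 8 = 8 + q² - q/2)
g = 40 (g = 10*(0 + 4) = 10*4 = 40)
K(9)*g = (8 + 9² - ½*9)*40 = (8 + 81 - 9/2)*40 = (169/2)*40 = 3380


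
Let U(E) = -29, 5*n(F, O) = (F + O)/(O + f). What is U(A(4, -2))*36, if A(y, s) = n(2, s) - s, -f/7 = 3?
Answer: -1044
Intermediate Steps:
f = -21 (f = -7*3 = -21)
n(F, O) = (F + O)/(5*(-21 + O)) (n(F, O) = ((F + O)/(O - 21))/5 = ((F + O)/(-21 + O))/5 = (F + O)/(5*(-21 + O)))
A(y, s) = -s + (2 + s)/(5*(-21 + s)) (A(y, s) = (2 + s)/(5*(-21 + s)) - s = -s + (2 + s)/(5*(-21 + s)))
U(A(4, -2))*36 = -29*36 = -1044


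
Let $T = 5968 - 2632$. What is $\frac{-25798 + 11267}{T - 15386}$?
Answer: $\frac{14531}{12050} \approx 1.2059$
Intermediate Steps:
$T = 3336$ ($T = 5968 - 2632 = 3336$)
$\frac{-25798 + 11267}{T - 15386} = \frac{-25798 + 11267}{3336 - 15386} = - \frac{14531}{-12050} = \left(-14531\right) \left(- \frac{1}{12050}\right) = \frac{14531}{12050}$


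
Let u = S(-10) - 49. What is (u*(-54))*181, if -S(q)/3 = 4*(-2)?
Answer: 244350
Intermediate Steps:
S(q) = 24 (S(q) = -12*(-2) = -3*(-8) = 24)
u = -25 (u = 24 - 49 = -25)
(u*(-54))*181 = -25*(-54)*181 = 1350*181 = 244350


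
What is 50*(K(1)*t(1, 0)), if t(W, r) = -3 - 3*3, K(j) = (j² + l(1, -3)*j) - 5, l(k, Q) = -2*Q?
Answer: -1200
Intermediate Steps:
K(j) = -5 + j² + 6*j (K(j) = (j² + (-2*(-3))*j) - 5 = (j² + 6*j) - 5 = -5 + j² + 6*j)
t(W, r) = -12 (t(W, r) = -3 - 9 = -12)
50*(K(1)*t(1, 0)) = 50*((-5 + 1² + 6*1)*(-12)) = 50*((-5 + 1 + 6)*(-12)) = 50*(2*(-12)) = 50*(-24) = -1200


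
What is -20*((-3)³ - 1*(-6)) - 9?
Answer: 411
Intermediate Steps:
-20*((-3)³ - 1*(-6)) - 9 = -20*(-27 + 6) - 9 = -20*(-21) - 9 = 420 - 9 = 411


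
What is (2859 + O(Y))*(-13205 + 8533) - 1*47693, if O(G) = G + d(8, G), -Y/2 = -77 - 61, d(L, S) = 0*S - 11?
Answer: -14643021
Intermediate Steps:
d(L, S) = -11 (d(L, S) = 0 - 11 = -11)
Y = 276 (Y = -2*(-77 - 61) = -2*(-138) = 276)
O(G) = -11 + G (O(G) = G - 11 = -11 + G)
(2859 + O(Y))*(-13205 + 8533) - 1*47693 = (2859 + (-11 + 276))*(-13205 + 8533) - 1*47693 = (2859 + 265)*(-4672) - 47693 = 3124*(-4672) - 47693 = -14595328 - 47693 = -14643021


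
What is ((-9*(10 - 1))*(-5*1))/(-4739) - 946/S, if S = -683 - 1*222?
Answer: 4116569/4288795 ≈ 0.95984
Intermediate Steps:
S = -905 (S = -683 - 222 = -905)
((-9*(10 - 1))*(-5*1))/(-4739) - 946/S = ((-9*(10 - 1))*(-5*1))/(-4739) - 946/(-905) = (-9*9*(-5))*(-1/4739) - 946*(-1/905) = -81*(-5)*(-1/4739) + 946/905 = 405*(-1/4739) + 946/905 = -405/4739 + 946/905 = 4116569/4288795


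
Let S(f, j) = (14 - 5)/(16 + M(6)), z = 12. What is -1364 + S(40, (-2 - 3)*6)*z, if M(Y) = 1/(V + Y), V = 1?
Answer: -153376/113 ≈ -1357.3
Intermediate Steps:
M(Y) = 1/(1 + Y)
S(f, j) = 63/113 (S(f, j) = (14 - 5)/(16 + 1/(1 + 6)) = 9/(16 + 1/7) = 9/(16 + ⅐) = 9/(113/7) = 9*(7/113) = 63/113)
-1364 + S(40, (-2 - 3)*6)*z = -1364 + (63/113)*12 = -1364 + 756/113 = -153376/113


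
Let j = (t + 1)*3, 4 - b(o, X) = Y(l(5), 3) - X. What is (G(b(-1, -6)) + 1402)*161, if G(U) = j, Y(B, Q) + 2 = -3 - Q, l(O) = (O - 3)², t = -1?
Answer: 225722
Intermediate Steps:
l(O) = (-3 + O)²
Y(B, Q) = -5 - Q (Y(B, Q) = -2 + (-3 - Q) = -5 - Q)
b(o, X) = 12 + X (b(o, X) = 4 - ((-5 - 1*3) - X) = 4 - ((-5 - 3) - X) = 4 - (-8 - X) = 4 + (8 + X) = 12 + X)
j = 0 (j = (-1 + 1)*3 = 0*3 = 0)
G(U) = 0
(G(b(-1, -6)) + 1402)*161 = (0 + 1402)*161 = 1402*161 = 225722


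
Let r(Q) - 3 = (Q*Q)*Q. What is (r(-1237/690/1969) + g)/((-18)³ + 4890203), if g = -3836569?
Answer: -9621152408304543236465053/12248786495450061567351000 ≈ -0.78548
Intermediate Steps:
r(Q) = 3 + Q³ (r(Q) = 3 + (Q*Q)*Q = 3 + Q²*Q = 3 + Q³)
(r(-1237/690/1969) + g)/((-18)³ + 4890203) = ((3 + (-1237/690/1969)³) - 3836569)/((-18)³ + 4890203) = ((3 + (-1237*1/690*(1/1969))³) - 3836569)/(-5832 + 4890203) = ((3 + (-1237/690*1/1969)³) - 3836569)/4884371 = ((3 + (-1237/1358610)³) - 3836569)*(1/4884371) = ((3 - 1892819053/2507751048282381000) - 3836569)*(1/4884371) = (7523253142954323947/2507751048282381000 - 3836569)*(1/4884371) = -9621152408304543236465053/2507751048282381000*1/4884371 = -9621152408304543236465053/12248786495450061567351000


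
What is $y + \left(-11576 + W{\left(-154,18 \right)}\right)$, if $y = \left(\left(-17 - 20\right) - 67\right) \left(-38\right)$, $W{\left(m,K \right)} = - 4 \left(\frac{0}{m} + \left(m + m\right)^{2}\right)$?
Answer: $-387080$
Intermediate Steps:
$W{\left(m,K \right)} = - 16 m^{2}$ ($W{\left(m,K \right)} = - 4 \left(0 + \left(2 m\right)^{2}\right) = - 4 \left(0 + 4 m^{2}\right) = - 4 \cdot 4 m^{2} = - 16 m^{2}$)
$y = 3952$ ($y = \left(\left(-17 - 20\right) - 67\right) \left(-38\right) = \left(-37 - 67\right) \left(-38\right) = \left(-104\right) \left(-38\right) = 3952$)
$y + \left(-11576 + W{\left(-154,18 \right)}\right) = 3952 - \left(11576 + 16 \left(-154\right)^{2}\right) = 3952 - 391032 = -387080$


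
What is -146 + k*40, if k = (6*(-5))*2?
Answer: -2546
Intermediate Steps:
k = -60 (k = -30*2 = -60)
-146 + k*40 = -146 - 60*40 = -146 - 2400 = -2546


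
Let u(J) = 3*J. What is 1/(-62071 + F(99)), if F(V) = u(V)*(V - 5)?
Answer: -1/34153 ≈ -2.9280e-5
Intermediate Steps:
F(V) = 3*V*(-5 + V) (F(V) = (3*V)*(V - 5) = (3*V)*(-5 + V) = 3*V*(-5 + V))
1/(-62071 + F(99)) = 1/(-62071 + 3*99*(-5 + 99)) = 1/(-62071 + 3*99*94) = 1/(-62071 + 27918) = 1/(-34153) = -1/34153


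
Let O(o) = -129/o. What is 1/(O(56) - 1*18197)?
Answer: -56/1019161 ≈ -5.4947e-5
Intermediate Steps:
1/(O(56) - 1*18197) = 1/(-129/56 - 1*18197) = 1/(-129*1/56 - 18197) = 1/(-129/56 - 18197) = 1/(-1019161/56) = -56/1019161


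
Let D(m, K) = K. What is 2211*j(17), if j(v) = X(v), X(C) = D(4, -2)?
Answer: -4422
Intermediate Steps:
X(C) = -2
j(v) = -2
2211*j(17) = 2211*(-2) = -4422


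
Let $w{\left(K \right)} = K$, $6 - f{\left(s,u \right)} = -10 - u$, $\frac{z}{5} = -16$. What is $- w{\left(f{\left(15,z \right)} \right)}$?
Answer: $64$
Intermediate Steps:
$z = -80$ ($z = 5 \left(-16\right) = -80$)
$f{\left(s,u \right)} = 16 + u$ ($f{\left(s,u \right)} = 6 - \left(-10 - u\right) = 6 + \left(10 + u\right) = 16 + u$)
$- w{\left(f{\left(15,z \right)} \right)} = - (16 - 80) = \left(-1\right) \left(-64\right) = 64$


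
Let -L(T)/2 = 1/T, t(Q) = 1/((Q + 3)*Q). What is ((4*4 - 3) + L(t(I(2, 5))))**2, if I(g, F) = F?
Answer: 4489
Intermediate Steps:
t(Q) = 1/(Q*(3 + Q)) (t(Q) = 1/((3 + Q)*Q) = 1/(Q*(3 + Q)))
L(T) = -2/T
((4*4 - 3) + L(t(I(2, 5))))**2 = ((4*4 - 3) - 2/(1/(5*(3 + 5))))**2 = ((16 - 3) - 2/((1/5)/8))**2 = (13 - 2/((1/5)*(1/8)))**2 = (13 - 2/1/40)**2 = (13 - 2*40)**2 = (13 - 80)**2 = (-67)**2 = 4489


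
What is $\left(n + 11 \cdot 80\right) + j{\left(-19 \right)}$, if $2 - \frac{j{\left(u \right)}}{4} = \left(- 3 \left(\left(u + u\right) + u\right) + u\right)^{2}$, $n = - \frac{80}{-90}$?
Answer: $- \frac{823744}{9} \approx -91527.0$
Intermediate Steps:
$n = \frac{8}{9}$ ($n = \left(-80\right) \left(- \frac{1}{90}\right) = \frac{8}{9} \approx 0.88889$)
$j{\left(u \right)} = 8 - 256 u^{2}$ ($j{\left(u \right)} = 8 - 4 \left(- 3 \left(\left(u + u\right) + u\right) + u\right)^{2} = 8 - 4 \left(- 3 \left(2 u + u\right) + u\right)^{2} = 8 - 4 \left(- 3 \cdot 3 u + u\right)^{2} = 8 - 4 \left(- 9 u + u\right)^{2} = 8 - 4 \left(- 8 u\right)^{2} = 8 - 4 \cdot 64 u^{2} = 8 - 256 u^{2}$)
$\left(n + 11 \cdot 80\right) + j{\left(-19 \right)} = \left(\frac{8}{9} + 11 \cdot 80\right) + \left(8 - 256 \left(-19\right)^{2}\right) = \left(\frac{8}{9} + 880\right) + \left(8 - 92416\right) = \frac{7928}{9} + \left(8 - 92416\right) = \frac{7928}{9} - 92408 = - \frac{823744}{9}$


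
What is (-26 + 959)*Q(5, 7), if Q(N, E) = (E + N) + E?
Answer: 17727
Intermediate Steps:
Q(N, E) = N + 2*E
(-26 + 959)*Q(5, 7) = (-26 + 959)*(5 + 2*7) = 933*(5 + 14) = 933*19 = 17727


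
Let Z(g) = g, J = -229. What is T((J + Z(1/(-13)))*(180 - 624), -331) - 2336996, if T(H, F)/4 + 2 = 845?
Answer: -2333624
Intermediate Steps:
T(H, F) = 3372 (T(H, F) = -8 + 4*845 = -8 + 3380 = 3372)
T((J + Z(1/(-13)))*(180 - 624), -331) - 2336996 = 3372 - 2336996 = -2333624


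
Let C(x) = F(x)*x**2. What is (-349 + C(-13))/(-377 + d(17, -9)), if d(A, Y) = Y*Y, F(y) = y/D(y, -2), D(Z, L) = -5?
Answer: -113/370 ≈ -0.30541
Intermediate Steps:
F(y) = -y/5 (F(y) = y/(-5) = y*(-1/5) = -y/5)
C(x) = -x**3/5 (C(x) = (-x/5)*x**2 = -x**3/5)
d(A, Y) = Y**2
(-349 + C(-13))/(-377 + d(17, -9)) = (-349 - 1/5*(-13)**3)/(-377 + (-9)**2) = (-349 - 1/5*(-2197))/(-377 + 81) = (-349 + 2197/5)/(-296) = (452/5)*(-1/296) = -113/370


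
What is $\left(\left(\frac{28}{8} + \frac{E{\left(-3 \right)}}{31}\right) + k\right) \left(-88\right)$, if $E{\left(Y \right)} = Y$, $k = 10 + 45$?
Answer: $- \frac{159324}{31} \approx -5139.5$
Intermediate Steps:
$k = 55$
$\left(\left(\frac{28}{8} + \frac{E{\left(-3 \right)}}{31}\right) + k\right) \left(-88\right) = \left(\left(\frac{28}{8} - \frac{3}{31}\right) + 55\right) \left(-88\right) = \left(\left(28 \cdot \frac{1}{8} - \frac{3}{31}\right) + 55\right) \left(-88\right) = \left(\left(\frac{7}{2} - \frac{3}{31}\right) + 55\right) \left(-88\right) = \left(\frac{211}{62} + 55\right) \left(-88\right) = \frac{3621}{62} \left(-88\right) = - \frac{159324}{31}$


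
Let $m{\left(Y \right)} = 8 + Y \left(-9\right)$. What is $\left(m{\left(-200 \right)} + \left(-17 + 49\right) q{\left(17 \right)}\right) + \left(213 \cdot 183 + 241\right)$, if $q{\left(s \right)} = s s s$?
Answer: $198244$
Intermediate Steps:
$q{\left(s \right)} = s^{3}$ ($q{\left(s \right)} = s^{2} s = s^{3}$)
$m{\left(Y \right)} = 8 - 9 Y$
$\left(m{\left(-200 \right)} + \left(-17 + 49\right) q{\left(17 \right)}\right) + \left(213 \cdot 183 + 241\right) = \left(\left(8 - -1800\right) + \left(-17 + 49\right) 17^{3}\right) + \left(213 \cdot 183 + 241\right) = \left(\left(8 + 1800\right) + 32 \cdot 4913\right) + \left(38979 + 241\right) = \left(1808 + 157216\right) + 39220 = 159024 + 39220 = 198244$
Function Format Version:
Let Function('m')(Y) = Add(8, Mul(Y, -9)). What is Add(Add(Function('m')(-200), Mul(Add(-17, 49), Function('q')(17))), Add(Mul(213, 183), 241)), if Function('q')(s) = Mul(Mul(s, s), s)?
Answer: 198244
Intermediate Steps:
Function('q')(s) = Pow(s, 3) (Function('q')(s) = Mul(Pow(s, 2), s) = Pow(s, 3))
Function('m')(Y) = Add(8, Mul(-9, Y))
Add(Add(Function('m')(-200), Mul(Add(-17, 49), Function('q')(17))), Add(Mul(213, 183), 241)) = Add(Add(Add(8, Mul(-9, -200)), Mul(Add(-17, 49), Pow(17, 3))), Add(Mul(213, 183), 241)) = Add(Add(Add(8, 1800), Mul(32, 4913)), Add(38979, 241)) = Add(Add(1808, 157216), 39220) = Add(159024, 39220) = 198244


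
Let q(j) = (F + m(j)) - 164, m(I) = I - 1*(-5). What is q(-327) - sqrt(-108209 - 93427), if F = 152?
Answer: -334 - 6*I*sqrt(5601) ≈ -334.0 - 449.04*I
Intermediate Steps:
m(I) = 5 + I (m(I) = I + 5 = 5 + I)
q(j) = -7 + j (q(j) = (152 + (5 + j)) - 164 = (157 + j) - 164 = -7 + j)
q(-327) - sqrt(-108209 - 93427) = (-7 - 327) - sqrt(-108209 - 93427) = -334 - sqrt(-201636) = -334 - 6*I*sqrt(5601)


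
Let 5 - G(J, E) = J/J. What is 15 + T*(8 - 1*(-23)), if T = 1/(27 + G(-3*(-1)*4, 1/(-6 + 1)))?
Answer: 16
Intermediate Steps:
G(J, E) = 4 (G(J, E) = 5 - J/J = 5 - 1*1 = 5 - 1 = 4)
T = 1/31 (T = 1/(27 + 4) = 1/31 ≈ 0.032258)
15 + T*(8 - 1*(-23)) = 15 + (8 - 1*(-23))/31 = 15 + (8 + 23)/31 = 15 + (1/31)*31 = 15 + 1 = 16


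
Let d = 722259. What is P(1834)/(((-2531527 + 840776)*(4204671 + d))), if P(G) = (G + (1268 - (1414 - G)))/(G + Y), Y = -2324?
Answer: 587/680300632328450 ≈ 8.6285e-13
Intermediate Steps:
P(G) = (-146 + 2*G)/(-2324 + G) (P(G) = (G + (1268 - (1414 - G)))/(G - 2324) = (G + (1268 + (-1414 + G)))/(-2324 + G) = (G + (-146 + G))/(-2324 + G) = (-146 + 2*G)/(-2324 + G))
P(1834)/(((-2531527 + 840776)*(4204671 + d))) = (2*(-73 + 1834)/(-2324 + 1834))/(((-2531527 + 840776)*(4204671 + 722259))) = (2*1761/(-490))/((-1690751*4926930)) = (2*(-1/490)*1761)/(-8330211824430) = -1761/245*(-1/8330211824430) = 587/680300632328450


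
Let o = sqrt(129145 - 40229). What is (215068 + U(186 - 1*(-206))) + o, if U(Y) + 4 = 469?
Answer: 215533 + 2*sqrt(22229) ≈ 2.1583e+5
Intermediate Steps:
U(Y) = 465 (U(Y) = -4 + 469 = 465)
o = 2*sqrt(22229) (o = sqrt(88916) = 2*sqrt(22229) ≈ 298.19)
(215068 + U(186 - 1*(-206))) + o = (215068 + 465) + 2*sqrt(22229) = 215533 + 2*sqrt(22229)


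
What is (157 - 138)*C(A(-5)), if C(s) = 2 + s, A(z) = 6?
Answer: 152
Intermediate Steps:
(157 - 138)*C(A(-5)) = (157 - 138)*(2 + 6) = 19*8 = 152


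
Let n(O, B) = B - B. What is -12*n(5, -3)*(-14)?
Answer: 0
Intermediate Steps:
n(O, B) = 0
-12*n(5, -3)*(-14) = -12*0*(-14) = 0*(-14) = 0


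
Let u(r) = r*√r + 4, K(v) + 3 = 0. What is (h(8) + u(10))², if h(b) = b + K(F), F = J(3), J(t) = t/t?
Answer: 1081 + 180*√10 ≈ 1650.2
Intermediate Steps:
J(t) = 1
F = 1
K(v) = -3 (K(v) = -3 + 0 = -3)
h(b) = -3 + b (h(b) = b - 3 = -3 + b)
u(r) = 4 + r^(3/2) (u(r) = r^(3/2) + 4 = 4 + r^(3/2))
(h(8) + u(10))² = ((-3 + 8) + (4 + 10^(3/2)))² = (5 + (4 + 10*√10))² = (9 + 10*√10)²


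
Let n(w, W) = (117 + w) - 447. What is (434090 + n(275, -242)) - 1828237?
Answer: -1394202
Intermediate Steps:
n(w, W) = -330 + w
(434090 + n(275, -242)) - 1828237 = (434090 + (-330 + 275)) - 1828237 = (434090 - 55) - 1828237 = 434035 - 1828237 = -1394202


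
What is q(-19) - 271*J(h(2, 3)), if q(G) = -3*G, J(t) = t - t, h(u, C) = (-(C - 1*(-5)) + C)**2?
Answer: 57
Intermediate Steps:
h(u, C) = 25 (h(u, C) = (-(C + 5) + C)**2 = (-(5 + C) + C)**2 = ((-5 - C) + C)**2 = (-5)**2 = 25)
J(t) = 0
q(-19) - 271*J(h(2, 3)) = -3*(-19) - 271*0 = 57 + 0 = 57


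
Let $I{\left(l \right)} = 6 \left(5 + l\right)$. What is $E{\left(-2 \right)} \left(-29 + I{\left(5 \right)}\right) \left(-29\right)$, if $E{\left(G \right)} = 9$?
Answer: $-8091$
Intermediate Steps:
$I{\left(l \right)} = 30 + 6 l$
$E{\left(-2 \right)} \left(-29 + I{\left(5 \right)}\right) \left(-29\right) = 9 \left(-29 + \left(30 + 6 \cdot 5\right)\right) \left(-29\right) = 9 \left(-29 + \left(30 + 30\right)\right) \left(-29\right) = 9 \left(-29 + 60\right) \left(-29\right) = 9 \cdot 31 \left(-29\right) = 279 \left(-29\right) = -8091$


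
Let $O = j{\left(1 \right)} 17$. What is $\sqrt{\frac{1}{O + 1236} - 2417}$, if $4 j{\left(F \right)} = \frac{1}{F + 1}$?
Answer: $\frac{i \sqrt{237129434185}}{9905} \approx 49.163 i$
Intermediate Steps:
$j{\left(F \right)} = \frac{1}{4 \left(1 + F\right)}$ ($j{\left(F \right)} = \frac{1}{4 \left(F + 1\right)} = \frac{1}{4 \left(1 + F\right)}$)
$O = \frac{17}{8}$ ($O = \frac{1}{4 \left(1 + 1\right)} 17 = \frac{1}{4 \cdot 2} \cdot 17 = \frac{1}{4} \cdot \frac{1}{2} \cdot 17 = \frac{1}{8} \cdot 17 = \frac{17}{8} \approx 2.125$)
$\sqrt{\frac{1}{O + 1236} - 2417} = \sqrt{\frac{1}{\frac{17}{8} + 1236} - 2417} = \sqrt{\frac{1}{\frac{9905}{8}} - 2417} = \sqrt{\frac{8}{9905} - 2417} = \sqrt{- \frac{23940377}{9905}} = \frac{i \sqrt{237129434185}}{9905}$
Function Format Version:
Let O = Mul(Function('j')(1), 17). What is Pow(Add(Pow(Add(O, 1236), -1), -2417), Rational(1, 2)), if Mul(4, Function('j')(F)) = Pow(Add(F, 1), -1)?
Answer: Mul(Rational(1, 9905), I, Pow(237129434185, Rational(1, 2))) ≈ Mul(49.163, I)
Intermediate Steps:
Function('j')(F) = Mul(Rational(1, 4), Pow(Add(1, F), -1)) (Function('j')(F) = Mul(Rational(1, 4), Pow(Add(F, 1), -1)) = Mul(Rational(1, 4), Pow(Add(1, F), -1)))
O = Rational(17, 8) (O = Mul(Mul(Rational(1, 4), Pow(Add(1, 1), -1)), 17) = Mul(Mul(Rational(1, 4), Pow(2, -1)), 17) = Mul(Mul(Rational(1, 4), Rational(1, 2)), 17) = Mul(Rational(1, 8), 17) = Rational(17, 8) ≈ 2.1250)
Pow(Add(Pow(Add(O, 1236), -1), -2417), Rational(1, 2)) = Pow(Add(Pow(Add(Rational(17, 8), 1236), -1), -2417), Rational(1, 2)) = Pow(Add(Pow(Rational(9905, 8), -1), -2417), Rational(1, 2)) = Pow(Add(Rational(8, 9905), -2417), Rational(1, 2)) = Pow(Rational(-23940377, 9905), Rational(1, 2)) = Mul(Rational(1, 9905), I, Pow(237129434185, Rational(1, 2)))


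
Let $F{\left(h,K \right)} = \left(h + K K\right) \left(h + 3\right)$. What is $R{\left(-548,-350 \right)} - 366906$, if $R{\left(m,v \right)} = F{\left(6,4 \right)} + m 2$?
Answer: $-367804$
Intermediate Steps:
$F{\left(h,K \right)} = \left(3 + h\right) \left(h + K^{2}\right)$ ($F{\left(h,K \right)} = \left(h + K^{2}\right) \left(3 + h\right) = \left(3 + h\right) \left(h + K^{2}\right)$)
$R{\left(m,v \right)} = 198 + 2 m$ ($R{\left(m,v \right)} = \left(6^{2} + 3 \cdot 6 + 3 \cdot 4^{2} + 6 \cdot 4^{2}\right) + m 2 = \left(36 + 18 + 3 \cdot 16 + 6 \cdot 16\right) + 2 m = \left(36 + 18 + 48 + 96\right) + 2 m = 198 + 2 m$)
$R{\left(-548,-350 \right)} - 366906 = \left(198 + 2 \left(-548\right)\right) - 366906 = \left(198 - 1096\right) - 366906 = -898 - 366906 = -367804$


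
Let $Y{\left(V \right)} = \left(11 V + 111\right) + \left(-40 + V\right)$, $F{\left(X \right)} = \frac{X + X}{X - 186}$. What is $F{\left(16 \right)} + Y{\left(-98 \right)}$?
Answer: $- \frac{93941}{85} \approx -1105.2$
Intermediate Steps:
$F{\left(X \right)} = \frac{2 X}{-186 + X}$
$Y{\left(V \right)} = 71 + 12 V$ ($Y{\left(V \right)} = \left(111 + 11 V\right) + \left(-40 + V\right) = 71 + 12 V$)
$F{\left(16 \right)} + Y{\left(-98 \right)} = 2 \cdot 16 \frac{1}{-186 + 16} + \left(71 + 12 \left(-98\right)\right) = 2 \cdot 16 \frac{1}{-170} + \left(71 - 1176\right) = 2 \cdot 16 \left(- \frac{1}{170}\right) - 1105 = - \frac{16}{85} - 1105 = - \frac{93941}{85}$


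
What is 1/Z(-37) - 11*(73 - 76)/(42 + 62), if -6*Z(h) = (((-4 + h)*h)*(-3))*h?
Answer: 1852049/5837416 ≈ 0.31727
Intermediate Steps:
Z(h) = h²*(-4 + h)/2 (Z(h) = -((-4 + h)*h)*(-3)*h/6 = -(h*(-4 + h))*(-3)*h/6 = -(-3*h*(-4 + h))*h/6 = -(-1)*h²*(-4 + h)/2 = h²*(-4 + h)/2)
1/Z(-37) - 11*(73 - 76)/(42 + 62) = 1/((½)*(-37)²*(-4 - 37)) - 11*(73 - 76)/(42 + 62) = 1/((½)*1369*(-41)) - 11*(-3/104) = 1/(-56129/2) - 11*(-3*1/104) = -2/56129 - 11*(-3)/104 = -2/56129 - 1*(-33/104) = -2/56129 + 33/104 = 1852049/5837416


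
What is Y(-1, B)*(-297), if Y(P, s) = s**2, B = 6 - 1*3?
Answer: -2673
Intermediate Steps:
B = 3 (B = 6 - 3 = 3)
Y(-1, B)*(-297) = 3**2*(-297) = 9*(-297) = -2673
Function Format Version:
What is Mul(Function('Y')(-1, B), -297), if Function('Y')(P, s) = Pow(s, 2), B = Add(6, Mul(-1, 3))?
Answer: -2673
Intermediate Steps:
B = 3 (B = Add(6, -3) = 3)
Mul(Function('Y')(-1, B), -297) = Mul(Pow(3, 2), -297) = Mul(9, -297) = -2673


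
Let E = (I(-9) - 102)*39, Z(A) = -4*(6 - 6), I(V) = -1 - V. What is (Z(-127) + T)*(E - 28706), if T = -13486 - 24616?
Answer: 1233437944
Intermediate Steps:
Z(A) = 0 (Z(A) = -4*0 = 0)
E = -3666 (E = ((-1 - 1*(-9)) - 102)*39 = ((-1 + 9) - 102)*39 = (8 - 102)*39 = -94*39 = -3666)
T = -38102
(Z(-127) + T)*(E - 28706) = (0 - 38102)*(-3666 - 28706) = -38102*(-32372) = 1233437944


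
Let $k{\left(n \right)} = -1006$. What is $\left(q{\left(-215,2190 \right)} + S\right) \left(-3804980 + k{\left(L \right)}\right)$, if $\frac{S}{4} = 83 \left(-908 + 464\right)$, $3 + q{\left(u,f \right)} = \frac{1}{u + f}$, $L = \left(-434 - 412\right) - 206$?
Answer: $\frac{1108062295629864}{1975} \approx 5.6104 \cdot 10^{11}$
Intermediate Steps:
$L = -1052$ ($L = -846 - 206 = -1052$)
$q{\left(u,f \right)} = -3 + \frac{1}{f + u}$ ($q{\left(u,f \right)} = -3 + \frac{1}{u + f} = -3 + \frac{1}{f + u}$)
$S = -147408$ ($S = 4 \cdot 83 \left(-908 + 464\right) = 4 \cdot 83 \left(-444\right) = 4 \left(-36852\right) = -147408$)
$\left(q{\left(-215,2190 \right)} + S\right) \left(-3804980 + k{\left(L \right)}\right) = \left(\frac{1 - 6570 - -645}{2190 - 215} - 147408\right) \left(-3804980 - 1006\right) = \left(\frac{1 - 6570 + 645}{1975} - 147408\right) \left(-3805986\right) = \left(\frac{1}{1975} \left(-5924\right) - 147408\right) \left(-3805986\right) = \left(- \frac{5924}{1975} - 147408\right) \left(-3805986\right) = \left(- \frac{291136724}{1975}\right) \left(-3805986\right) = \frac{1108062295629864}{1975}$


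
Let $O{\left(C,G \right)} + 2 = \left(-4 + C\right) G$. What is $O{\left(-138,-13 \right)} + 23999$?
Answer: $25843$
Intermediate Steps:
$O{\left(C,G \right)} = -2 + G \left(-4 + C\right)$ ($O{\left(C,G \right)} = -2 + \left(-4 + C\right) G = -2 + G \left(-4 + C\right)$)
$O{\left(-138,-13 \right)} + 23999 = \left(-2 - -52 - -1794\right) + 23999 = \left(-2 + 52 + 1794\right) + 23999 = 1844 + 23999 = 25843$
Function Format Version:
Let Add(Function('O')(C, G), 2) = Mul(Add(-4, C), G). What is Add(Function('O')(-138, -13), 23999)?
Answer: 25843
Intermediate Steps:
Function('O')(C, G) = Add(-2, Mul(G, Add(-4, C))) (Function('O')(C, G) = Add(-2, Mul(Add(-4, C), G)) = Add(-2, Mul(G, Add(-4, C))))
Add(Function('O')(-138, -13), 23999) = Add(Add(-2, Mul(-4, -13), Mul(-138, -13)), 23999) = Add(Add(-2, 52, 1794), 23999) = Add(1844, 23999) = 25843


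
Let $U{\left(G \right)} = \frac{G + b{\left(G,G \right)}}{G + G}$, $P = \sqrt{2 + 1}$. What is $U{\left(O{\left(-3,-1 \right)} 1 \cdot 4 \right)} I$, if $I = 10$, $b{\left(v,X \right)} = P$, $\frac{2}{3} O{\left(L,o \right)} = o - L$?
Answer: $5 + \frac{5 \sqrt{3}}{12} \approx 5.7217$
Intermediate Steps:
$P = \sqrt{3} \approx 1.732$
$O{\left(L,o \right)} = - \frac{3 L}{2} + \frac{3 o}{2}$ ($O{\left(L,o \right)} = \frac{3 \left(o - L\right)}{2} = - \frac{3 L}{2} + \frac{3 o}{2}$)
$b{\left(v,X \right)} = \sqrt{3}$
$U{\left(G \right)} = \frac{G + \sqrt{3}}{2 G}$ ($U{\left(G \right)} = \frac{G + \sqrt{3}}{G + G} = \frac{G + \sqrt{3}}{2 G}$)
$U{\left(O{\left(-3,-1 \right)} 1 \cdot 4 \right)} I = \frac{\left(\left(- \frac{3}{2}\right) \left(-3\right) + \frac{3}{2} \left(-1\right)\right) 1 \cdot 4 + \sqrt{3}}{2 \left(\left(- \frac{3}{2}\right) \left(-3\right) + \frac{3}{2} \left(-1\right)\right) 1 \cdot 4} \cdot 10 = \frac{\left(\frac{9}{2} - \frac{3}{2}\right) 1 \cdot 4 + \sqrt{3}}{2 \left(\frac{9}{2} - \frac{3}{2}\right) 1 \cdot 4} \cdot 10 = \frac{3 \cdot 1 \cdot 4 + \sqrt{3}}{2 \cdot 3 \cdot 1 \cdot 4} \cdot 10 = \frac{3 \cdot 4 + \sqrt{3}}{2 \cdot 3 \cdot 4} \cdot 10 = \frac{12 + \sqrt{3}}{2 \cdot 12} \cdot 10 = \frac{1}{2} \cdot \frac{1}{12} \left(12 + \sqrt{3}\right) 10 = \left(\frac{1}{2} + \frac{\sqrt{3}}{24}\right) 10 = 5 + \frac{5 \sqrt{3}}{12}$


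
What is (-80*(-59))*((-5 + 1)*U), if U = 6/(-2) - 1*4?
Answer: 132160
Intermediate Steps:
U = -7 (U = 6*(-½) - 4 = -3 - 4 = -7)
(-80*(-59))*((-5 + 1)*U) = (-80*(-59))*((-5 + 1)*(-7)) = 4720*(-4*(-7)) = 4720*28 = 132160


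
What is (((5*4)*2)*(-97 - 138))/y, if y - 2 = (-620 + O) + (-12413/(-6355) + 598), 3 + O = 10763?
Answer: -59737000/68265113 ≈ -0.87507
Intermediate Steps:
O = 10760 (O = -3 + 10763 = 10760)
y = 68265113/6355 (y = 2 + ((-620 + 10760) + (-12413/(-6355) + 598)) = 2 + (10140 + (-12413*(-1/6355) + 598)) = 2 + (10140 + (12413/6355 + 598)) = 2 + (10140 + 3812703/6355) = 2 + 68252403/6355 = 68265113/6355 ≈ 10742.)
(((5*4)*2)*(-97 - 138))/y = (((5*4)*2)*(-97 - 138))/(68265113/6355) = ((20*2)*(-235))*(6355/68265113) = (40*(-235))*(6355/68265113) = -9400*6355/68265113 = -59737000/68265113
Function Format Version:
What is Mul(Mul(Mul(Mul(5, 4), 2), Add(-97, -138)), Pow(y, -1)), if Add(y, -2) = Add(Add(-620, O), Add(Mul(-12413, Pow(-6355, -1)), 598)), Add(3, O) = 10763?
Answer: Rational(-59737000, 68265113) ≈ -0.87507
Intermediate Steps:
O = 10760 (O = Add(-3, 10763) = 10760)
y = Rational(68265113, 6355) (y = Add(2, Add(Add(-620, 10760), Add(Mul(-12413, Pow(-6355, -1)), 598))) = Add(2, Add(10140, Add(Mul(-12413, Rational(-1, 6355)), 598))) = Add(2, Add(10140, Add(Rational(12413, 6355), 598))) = Add(2, Add(10140, Rational(3812703, 6355))) = Add(2, Rational(68252403, 6355)) = Rational(68265113, 6355) ≈ 10742.)
Mul(Mul(Mul(Mul(5, 4), 2), Add(-97, -138)), Pow(y, -1)) = Mul(Mul(Mul(Mul(5, 4), 2), Add(-97, -138)), Pow(Rational(68265113, 6355), -1)) = Mul(Mul(Mul(20, 2), -235), Rational(6355, 68265113)) = Mul(Mul(40, -235), Rational(6355, 68265113)) = Mul(-9400, Rational(6355, 68265113)) = Rational(-59737000, 68265113)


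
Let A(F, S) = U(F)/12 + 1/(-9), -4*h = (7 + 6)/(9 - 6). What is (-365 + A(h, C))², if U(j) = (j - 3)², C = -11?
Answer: 395026077121/2985984 ≈ 1.3229e+5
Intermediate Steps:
h = -13/12 (h = -(7 + 6)/(4*(9 - 6)) = -13/(4*3) = -¼*13/3 = -13/12 ≈ -1.0833)
U(j) = (-3 + j)²
A(F, S) = -⅑ + (-3 + F)²/12 (A(F, S) = (-3 + F)²/12 + 1/(-9) = (-3 + F)²*(1/12) + 1*(-⅑) = (-3 + F)²/12 - ⅑ = -⅑ + (-3 + F)²/12)
(-365 + A(h, C))² = (-365 + (-⅑ + (-3 - 13/12)²/12))² = (-365 + (-⅑ + (-49/12)²/12))² = (-365 + (-⅑ + (1/12)*(2401/144)))² = (-365 + (-⅑ + 2401/1728))² = (-365 + 2209/1728)² = (-628511/1728)² = 395026077121/2985984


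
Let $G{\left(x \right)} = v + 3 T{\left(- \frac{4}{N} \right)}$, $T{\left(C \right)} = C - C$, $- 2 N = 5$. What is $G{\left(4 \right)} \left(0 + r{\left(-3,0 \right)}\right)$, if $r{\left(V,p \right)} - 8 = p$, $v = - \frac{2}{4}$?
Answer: $-4$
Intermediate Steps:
$N = - \frac{5}{2}$ ($N = \left(- \frac{1}{2}\right) 5 = - \frac{5}{2} \approx -2.5$)
$T{\left(C \right)} = 0$
$v = - \frac{1}{2}$ ($v = \left(-2\right) \frac{1}{4} = - \frac{1}{2} \approx -0.5$)
$G{\left(x \right)} = - \frac{1}{2}$ ($G{\left(x \right)} = - \frac{1}{2} + 3 \cdot 0 = - \frac{1}{2} + 0 = - \frac{1}{2}$)
$r{\left(V,p \right)} = 8 + p$
$G{\left(4 \right)} \left(0 + r{\left(-3,0 \right)}\right) = - \frac{0 + \left(8 + 0\right)}{2} = - \frac{0 + 8}{2} = \left(- \frac{1}{2}\right) 8 = -4$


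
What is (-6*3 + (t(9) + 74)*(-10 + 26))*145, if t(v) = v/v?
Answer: 171390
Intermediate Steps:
t(v) = 1
(-6*3 + (t(9) + 74)*(-10 + 26))*145 = (-6*3 + (1 + 74)*(-10 + 26))*145 = (-18 + 75*16)*145 = (-18 + 1200)*145 = 1182*145 = 171390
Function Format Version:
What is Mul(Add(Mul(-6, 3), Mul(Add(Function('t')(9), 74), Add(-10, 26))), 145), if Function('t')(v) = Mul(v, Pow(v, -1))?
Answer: 171390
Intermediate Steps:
Function('t')(v) = 1
Mul(Add(Mul(-6, 3), Mul(Add(Function('t')(9), 74), Add(-10, 26))), 145) = Mul(Add(Mul(-6, 3), Mul(Add(1, 74), Add(-10, 26))), 145) = Mul(Add(-18, Mul(75, 16)), 145) = Mul(Add(-18, 1200), 145) = Mul(1182, 145) = 171390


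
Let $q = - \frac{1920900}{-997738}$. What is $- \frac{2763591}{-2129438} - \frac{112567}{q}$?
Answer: $- \frac{29894615913018931}{511304681775} \approx -58467.0$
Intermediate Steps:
$q = \frac{960450}{498869}$ ($q = \left(-1920900\right) \left(- \frac{1}{997738}\right) = \frac{960450}{498869} \approx 1.9253$)
$- \frac{2763591}{-2129438} - \frac{112567}{q} = - \frac{2763591}{-2129438} - \frac{112567}{\frac{960450}{498869}} = \left(-2763591\right) \left(- \frac{1}{2129438}\right) - \frac{56156186723}{960450} = \frac{2763591}{2129438} - \frac{56156186723}{960450} = - \frac{29894615913018931}{511304681775}$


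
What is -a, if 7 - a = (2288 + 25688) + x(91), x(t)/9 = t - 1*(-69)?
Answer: 29409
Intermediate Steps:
x(t) = 621 + 9*t (x(t) = 9*(t - 1*(-69)) = 9*(t + 69) = 9*(69 + t) = 621 + 9*t)
a = -29409 (a = 7 - ((2288 + 25688) + (621 + 9*91)) = 7 - (27976 + (621 + 819)) = 7 - (27976 + 1440) = 7 - 1*29416 = 7 - 29416 = -29409)
-a = -1*(-29409) = 29409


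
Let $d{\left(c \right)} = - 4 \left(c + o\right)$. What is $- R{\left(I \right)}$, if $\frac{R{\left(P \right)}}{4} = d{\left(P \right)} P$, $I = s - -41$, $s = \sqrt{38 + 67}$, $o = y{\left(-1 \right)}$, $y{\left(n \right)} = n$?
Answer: $27920 + 1296 \sqrt{105} \approx 41200.0$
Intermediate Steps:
$o = -1$
$d{\left(c \right)} = 4 - 4 c$ ($d{\left(c \right)} = - 4 \left(c - 1\right) = - 4 \left(-1 + c\right) = 4 - 4 c$)
$s = \sqrt{105} \approx 10.247$
$I = 41 + \sqrt{105}$ ($I = \sqrt{105} - -41 = \sqrt{105} + 41 = 41 + \sqrt{105} \approx 51.247$)
$R{\left(P \right)} = 4 P \left(4 - 4 P\right)$ ($R{\left(P \right)} = 4 \left(4 - 4 P\right) P = 4 P \left(4 - 4 P\right)$)
$- R{\left(I \right)} = - 16 \left(41 + \sqrt{105}\right) \left(1 - \left(41 + \sqrt{105}\right)\right) = - 16 \left(41 + \sqrt{105}\right) \left(-40 - \sqrt{105}\right) = - 16 \left(-40 - \sqrt{105}\right) \left(41 + \sqrt{105}\right)$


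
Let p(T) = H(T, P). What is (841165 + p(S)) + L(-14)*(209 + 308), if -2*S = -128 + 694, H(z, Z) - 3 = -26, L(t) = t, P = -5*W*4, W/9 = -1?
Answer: 833904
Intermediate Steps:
W = -9 (W = 9*(-1) = -9)
P = 180 (P = -5*(-9)*4 = 45*4 = 180)
H(z, Z) = -23 (H(z, Z) = 3 - 26 = -23)
S = -283 (S = -(-128 + 694)/2 = -½*566 = -283)
p(T) = -23
(841165 + p(S)) + L(-14)*(209 + 308) = (841165 - 23) - 14*(209 + 308) = 841142 - 14*517 = 841142 - 7238 = 833904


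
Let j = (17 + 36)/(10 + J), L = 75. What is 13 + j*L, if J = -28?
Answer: -1247/6 ≈ -207.83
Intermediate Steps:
j = -53/18 (j = (17 + 36)/(10 - 28) = 53/(-18) = 53*(-1/18) = -53/18 ≈ -2.9444)
13 + j*L = 13 - 53/18*75 = 13 - 1325/6 = -1247/6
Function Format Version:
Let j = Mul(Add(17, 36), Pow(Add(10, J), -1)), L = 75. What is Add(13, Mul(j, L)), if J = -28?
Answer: Rational(-1247, 6) ≈ -207.83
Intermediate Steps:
j = Rational(-53, 18) (j = Mul(Add(17, 36), Pow(Add(10, -28), -1)) = Mul(53, Pow(-18, -1)) = Mul(53, Rational(-1, 18)) = Rational(-53, 18) ≈ -2.9444)
Add(13, Mul(j, L)) = Add(13, Mul(Rational(-53, 18), 75)) = Add(13, Rational(-1325, 6)) = Rational(-1247, 6)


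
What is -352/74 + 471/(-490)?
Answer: -103667/18130 ≈ -5.7180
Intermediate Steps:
-352/74 + 471/(-490) = -352*1/74 + 471*(-1/490) = -176/37 - 471/490 = -103667/18130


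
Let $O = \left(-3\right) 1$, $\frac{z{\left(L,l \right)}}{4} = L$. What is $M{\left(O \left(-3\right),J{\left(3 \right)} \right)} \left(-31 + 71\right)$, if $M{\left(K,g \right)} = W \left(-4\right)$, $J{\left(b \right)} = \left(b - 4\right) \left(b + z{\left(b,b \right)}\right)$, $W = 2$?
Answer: $-320$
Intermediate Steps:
$z{\left(L,l \right)} = 4 L$
$O = -3$
$J{\left(b \right)} = 5 b \left(-4 + b\right)$ ($J{\left(b \right)} = \left(b - 4\right) \left(b + 4 b\right) = \left(-4 + b\right) 5 b = 5 b \left(-4 + b\right)$)
$M{\left(K,g \right)} = -8$ ($M{\left(K,g \right)} = 2 \left(-4\right) = -8$)
$M{\left(O \left(-3\right),J{\left(3 \right)} \right)} \left(-31 + 71\right) = - 8 \left(-31 + 71\right) = \left(-8\right) 40 = -320$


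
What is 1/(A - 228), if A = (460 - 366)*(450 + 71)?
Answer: 1/48746 ≈ 2.0515e-5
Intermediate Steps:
A = 48974 (A = 94*521 = 48974)
1/(A - 228) = 1/(48974 - 228) = 1/48746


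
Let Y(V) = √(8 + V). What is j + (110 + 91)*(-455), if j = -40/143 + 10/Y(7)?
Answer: -13078105/143 + 2*√15/3 ≈ -91453.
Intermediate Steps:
j = -40/143 + 2*√15/3 (j = -40/143 + 10/(√(8 + 7)) = -40*1/143 + 10/(√15) = -40/143 + 10*(√15/15) = -40/143 + 2*√15/3 ≈ 2.3023)
j + (110 + 91)*(-455) = (-40/143 + 2*√15/3) + (110 + 91)*(-455) = (-40/143 + 2*√15/3) + 201*(-455) = (-40/143 + 2*√15/3) - 91455 = -13078105/143 + 2*√15/3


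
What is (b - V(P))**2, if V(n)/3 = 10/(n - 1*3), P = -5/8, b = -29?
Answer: 361201/841 ≈ 429.49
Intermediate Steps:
P = -5/8 (P = -5*1/8 = -5/8 ≈ -0.62500)
V(n) = 30/(-3 + n) (V(n) = 3*(10/(n - 1*3)) = 3*(10/(n - 3)) = 3*(10/(-3 + n)) = 30/(-3 + n))
(b - V(P))**2 = (-29 - 30/(-3 - 5/8))**2 = (-29 - 30/(-29/8))**2 = (-29 - 30*(-8)/29)**2 = (-29 - 1*(-240/29))**2 = (-29 + 240/29)**2 = (-601/29)**2 = 361201/841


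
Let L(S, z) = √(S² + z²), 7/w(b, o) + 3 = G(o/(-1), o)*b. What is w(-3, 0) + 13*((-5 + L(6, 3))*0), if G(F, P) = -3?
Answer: 7/6 ≈ 1.1667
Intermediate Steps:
w(b, o) = 7/(-3 - 3*b)
w(-3, 0) + 13*((-5 + L(6, 3))*0) = 7/(3*(-1 - 1*(-3))) + 13*((-5 + √(6² + 3²))*0) = 7/(3*(-1 + 3)) + 13*((-5 + √(36 + 9))*0) = (7/3)/2 + 13*((-5 + √45)*0) = (7/3)*(½) + 13*((-5 + 3*√5)*0) = 7/6 + 13*0 = 7/6 + 0 = 7/6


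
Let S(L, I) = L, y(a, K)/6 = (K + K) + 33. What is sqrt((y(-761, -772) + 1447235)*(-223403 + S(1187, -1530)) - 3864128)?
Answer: 2*I*sqrt(79897006658) ≈ 5.6532e+5*I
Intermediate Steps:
y(a, K) = 198 + 12*K (y(a, K) = 6*((K + K) + 33) = 6*(2*K + 33) = 6*(33 + 2*K) = 198 + 12*K)
sqrt((y(-761, -772) + 1447235)*(-223403 + S(1187, -1530)) - 3864128) = sqrt(((198 + 12*(-772)) + 1447235)*(-223403 + 1187) - 3864128) = sqrt(((198 - 9264) + 1447235)*(-222216) - 3864128) = sqrt((-9066 + 1447235)*(-222216) - 3864128) = sqrt(1438169*(-222216) - 3864128) = sqrt(-319584162504 - 3864128) = sqrt(-319588026632) = 2*I*sqrt(79897006658)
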